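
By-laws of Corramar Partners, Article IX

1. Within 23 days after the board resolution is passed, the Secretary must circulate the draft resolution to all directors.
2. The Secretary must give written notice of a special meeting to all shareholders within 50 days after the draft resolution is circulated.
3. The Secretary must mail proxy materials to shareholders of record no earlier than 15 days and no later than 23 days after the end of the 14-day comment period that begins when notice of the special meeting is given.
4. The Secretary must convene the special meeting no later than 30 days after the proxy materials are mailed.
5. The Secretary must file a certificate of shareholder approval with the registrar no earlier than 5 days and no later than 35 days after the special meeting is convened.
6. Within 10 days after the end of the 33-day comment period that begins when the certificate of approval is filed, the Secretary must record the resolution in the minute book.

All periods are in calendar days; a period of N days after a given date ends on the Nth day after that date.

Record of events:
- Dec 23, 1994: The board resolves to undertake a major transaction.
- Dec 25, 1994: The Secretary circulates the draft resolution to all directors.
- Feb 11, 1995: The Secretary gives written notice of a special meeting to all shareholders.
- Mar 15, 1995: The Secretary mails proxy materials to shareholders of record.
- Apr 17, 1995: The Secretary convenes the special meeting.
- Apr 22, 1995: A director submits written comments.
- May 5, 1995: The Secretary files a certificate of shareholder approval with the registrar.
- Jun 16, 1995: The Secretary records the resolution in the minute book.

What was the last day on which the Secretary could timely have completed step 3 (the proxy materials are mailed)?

Notice of the special meeting is given on Feb 11, 1995; the 14-day comment period therefore ends Feb 25, 1995, and step 3 runs from that date. The window is 15–23 days after Feb 25, 1995; it closes on Mar 20, 1995.

Mar 20, 1995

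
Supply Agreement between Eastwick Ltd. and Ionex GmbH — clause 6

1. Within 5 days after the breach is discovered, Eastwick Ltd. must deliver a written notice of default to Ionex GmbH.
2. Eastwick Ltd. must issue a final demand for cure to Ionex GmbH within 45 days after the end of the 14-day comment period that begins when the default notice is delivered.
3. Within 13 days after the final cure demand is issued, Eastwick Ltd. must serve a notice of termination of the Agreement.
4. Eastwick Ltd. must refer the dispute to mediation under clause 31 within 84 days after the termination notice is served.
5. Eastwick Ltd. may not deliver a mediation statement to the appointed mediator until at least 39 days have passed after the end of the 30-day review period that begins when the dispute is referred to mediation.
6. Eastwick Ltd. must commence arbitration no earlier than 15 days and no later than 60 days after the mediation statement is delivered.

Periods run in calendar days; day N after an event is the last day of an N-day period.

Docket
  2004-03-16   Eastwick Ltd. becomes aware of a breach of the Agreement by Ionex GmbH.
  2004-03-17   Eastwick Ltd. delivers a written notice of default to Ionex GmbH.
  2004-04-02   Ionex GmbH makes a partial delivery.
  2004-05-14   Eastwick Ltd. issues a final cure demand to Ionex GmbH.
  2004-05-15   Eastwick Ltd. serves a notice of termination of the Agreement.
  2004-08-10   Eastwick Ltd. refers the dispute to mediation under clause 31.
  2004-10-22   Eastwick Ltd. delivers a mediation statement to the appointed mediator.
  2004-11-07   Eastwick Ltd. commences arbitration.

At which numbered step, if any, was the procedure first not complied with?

Step 4

Step 1 — counting 5 days from 2004-03-16 (when the breach is discovered) gives a deadline of 2004-03-21; done 2004-03-17 — timely.
Step 2 — counting 45 days from 2004-03-31 (end of the 14-day comment period, which began when the default notice is delivered on 2004-03-17) gives a deadline of 2004-05-15; completed 2004-05-14, before the deadline.
Step 3 — counting 13 days from 2004-05-14 (when the final cure demand is issued) gives a deadline of 2004-05-27; completed 2004-05-15, before the deadline.
Step 4 — counting 84 days from 2004-05-15 (when the termination notice is served) gives a deadline of 2004-08-07; 2004-08-10 misses that deadline by 3 days.
No need to go further; step 4 was not satisfied.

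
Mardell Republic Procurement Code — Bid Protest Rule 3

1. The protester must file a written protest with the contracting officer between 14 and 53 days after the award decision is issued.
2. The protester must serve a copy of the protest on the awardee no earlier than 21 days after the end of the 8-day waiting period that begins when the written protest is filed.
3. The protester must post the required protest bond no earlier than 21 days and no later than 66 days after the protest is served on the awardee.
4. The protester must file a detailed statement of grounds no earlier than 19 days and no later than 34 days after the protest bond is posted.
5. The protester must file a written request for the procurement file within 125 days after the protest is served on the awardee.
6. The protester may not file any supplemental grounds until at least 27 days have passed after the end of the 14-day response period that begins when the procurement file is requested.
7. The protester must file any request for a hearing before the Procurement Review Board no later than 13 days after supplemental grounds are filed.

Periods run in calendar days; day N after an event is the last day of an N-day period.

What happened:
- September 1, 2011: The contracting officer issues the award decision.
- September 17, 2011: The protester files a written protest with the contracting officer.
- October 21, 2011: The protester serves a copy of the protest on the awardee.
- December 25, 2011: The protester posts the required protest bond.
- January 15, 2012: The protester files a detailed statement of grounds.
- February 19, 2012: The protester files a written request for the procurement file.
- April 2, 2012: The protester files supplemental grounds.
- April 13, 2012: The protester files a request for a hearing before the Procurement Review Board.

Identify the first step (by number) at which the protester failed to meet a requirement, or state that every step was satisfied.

Step 1 — 14 and 53 days from September 1, 2011 (when the award decision is issued) are September 15, 2011 and October 24, 2011 respectively; done September 17, 2011 — within the window.
Step 2 — must wait 21 days from September 25, 2011 (end of the 8-day waiting period, which began when the written protest is filed on September 17, 2011), so not before October 16, 2011; done October 21, 2011 — permitted.
Step 3 — 21 and 66 days from October 21, 2011 (when the protest is served on the awardee) are November 11, 2011 and December 26, 2011 respectively; done December 25, 2011 — within the window.
Step 4 — 19 and 34 days from December 25, 2011 (when the protest bond is posted) are January 13, 2012 and January 28, 2012 respectively; done January 15, 2012, which is between those dates.
Step 5 — counting 125 days from October 21, 2011 (when the protest is served on the awardee) gives a deadline of February 23, 2012; done February 19, 2012 — timely.
Step 6 — must wait 27 days from March 4, 2012 (end of the 14-day response period, which began when the procurement file is requested on February 19, 2012), so not before March 31, 2012; done April 2, 2012 — permitted.
Step 7 — counting 13 days from April 2, 2012 (when supplemental grounds are filed) gives a deadline of April 15, 2012; completed April 13, 2012, before the deadline.

None — every step was satisfied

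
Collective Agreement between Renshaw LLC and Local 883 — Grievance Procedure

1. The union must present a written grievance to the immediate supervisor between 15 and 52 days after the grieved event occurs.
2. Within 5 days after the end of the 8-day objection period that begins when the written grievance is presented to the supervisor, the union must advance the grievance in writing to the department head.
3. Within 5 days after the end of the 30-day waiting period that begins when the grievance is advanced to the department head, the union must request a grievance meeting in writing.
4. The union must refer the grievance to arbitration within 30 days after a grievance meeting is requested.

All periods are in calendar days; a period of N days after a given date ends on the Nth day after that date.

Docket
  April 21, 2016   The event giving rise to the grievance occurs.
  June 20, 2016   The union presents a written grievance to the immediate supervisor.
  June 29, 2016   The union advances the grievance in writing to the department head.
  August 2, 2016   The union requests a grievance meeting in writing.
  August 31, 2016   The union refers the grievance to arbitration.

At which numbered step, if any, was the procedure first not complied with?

(1) the permitted window runs from April 21, 2016 + 15 = May 6, 2016 to April 21, 2016 + 52 = June 12, 2016; done June 20, 2016 — 8 days after the window closed.
The procedure was therefore not followed at step 1.

Step 1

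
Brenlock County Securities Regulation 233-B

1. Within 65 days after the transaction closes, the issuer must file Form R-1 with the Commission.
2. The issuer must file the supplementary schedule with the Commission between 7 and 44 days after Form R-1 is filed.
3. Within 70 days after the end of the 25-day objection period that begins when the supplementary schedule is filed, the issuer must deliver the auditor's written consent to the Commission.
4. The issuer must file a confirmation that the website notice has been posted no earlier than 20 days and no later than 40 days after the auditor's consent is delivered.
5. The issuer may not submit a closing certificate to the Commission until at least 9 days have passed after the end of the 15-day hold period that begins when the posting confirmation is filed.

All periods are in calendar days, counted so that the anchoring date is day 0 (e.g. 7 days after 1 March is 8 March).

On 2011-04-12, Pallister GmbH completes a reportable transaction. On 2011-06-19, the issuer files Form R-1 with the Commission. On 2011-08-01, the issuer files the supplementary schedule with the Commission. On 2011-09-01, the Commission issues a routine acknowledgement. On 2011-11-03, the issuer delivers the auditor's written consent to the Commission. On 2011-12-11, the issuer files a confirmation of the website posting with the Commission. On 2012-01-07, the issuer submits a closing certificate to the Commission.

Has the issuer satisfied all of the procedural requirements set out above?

Step 1: 65 days after 2011-04-12 (when the transaction closes) is 2011-06-16; done 2011-06-19 — 3 days late.

No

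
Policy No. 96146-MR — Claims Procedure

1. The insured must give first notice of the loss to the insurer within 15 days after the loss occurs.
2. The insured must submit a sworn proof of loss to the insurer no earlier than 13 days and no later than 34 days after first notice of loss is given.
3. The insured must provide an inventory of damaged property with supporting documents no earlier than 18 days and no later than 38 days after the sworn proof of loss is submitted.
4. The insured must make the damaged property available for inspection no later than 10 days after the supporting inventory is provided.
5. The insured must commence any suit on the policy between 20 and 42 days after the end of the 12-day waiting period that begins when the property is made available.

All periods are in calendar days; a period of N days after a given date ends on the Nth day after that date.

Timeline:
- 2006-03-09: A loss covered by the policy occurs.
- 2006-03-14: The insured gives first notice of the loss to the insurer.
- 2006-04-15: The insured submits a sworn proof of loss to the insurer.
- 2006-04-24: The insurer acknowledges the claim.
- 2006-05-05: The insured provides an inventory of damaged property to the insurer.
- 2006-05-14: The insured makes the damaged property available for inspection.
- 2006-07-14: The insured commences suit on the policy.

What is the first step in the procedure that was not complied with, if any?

Step 1 — counting 15 days from 2006-03-09 (when the loss occurs) gives a deadline of 2006-03-24; completed 2006-03-14, before the deadline.
Step 2 — 13 and 34 days from 2006-03-14 (when first notice of loss is given) are 2006-03-27 and 2006-04-17 respectively; 2006-04-15 falls inside that range.
Step 3 — 18 and 38 days from 2006-04-15 (when the sworn proof of loss is submitted) are 2006-05-03 and 2006-05-23 respectively; 2006-05-05 falls inside that range.
Step 4 — counting 10 days from 2006-05-05 (when the supporting inventory is provided) gives a deadline of 2006-05-15; completed 2006-05-14, before the deadline.
Step 5 — 20 and 42 days from 2006-05-26 (end of the 12-day waiting period, which began when the property is made available on 2006-05-14) are 2006-06-15 and 2006-07-07 respectively; 2006-07-14 is 7 days past the end of the window.

Step 5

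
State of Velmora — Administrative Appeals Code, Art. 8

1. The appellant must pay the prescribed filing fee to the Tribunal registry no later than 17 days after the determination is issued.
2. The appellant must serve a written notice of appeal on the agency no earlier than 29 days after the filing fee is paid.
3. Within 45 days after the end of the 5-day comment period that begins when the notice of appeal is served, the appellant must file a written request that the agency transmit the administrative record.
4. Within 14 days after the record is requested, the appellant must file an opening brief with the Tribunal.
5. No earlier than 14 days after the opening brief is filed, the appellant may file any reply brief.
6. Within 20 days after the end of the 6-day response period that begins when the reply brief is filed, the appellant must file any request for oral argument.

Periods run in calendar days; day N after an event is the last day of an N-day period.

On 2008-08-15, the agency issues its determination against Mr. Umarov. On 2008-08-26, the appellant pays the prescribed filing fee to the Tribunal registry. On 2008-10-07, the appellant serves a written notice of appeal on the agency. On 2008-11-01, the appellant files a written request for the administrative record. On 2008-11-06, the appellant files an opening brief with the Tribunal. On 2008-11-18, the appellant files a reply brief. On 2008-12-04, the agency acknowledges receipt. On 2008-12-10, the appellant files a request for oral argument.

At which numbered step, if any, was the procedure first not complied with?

Step 5

Step 1 — counting 17 days from 2008-08-15 (when the determination is issued) gives a deadline of 2008-09-01; 2008-08-26 is within that limit.
Step 2 — must wait 29 days from 2008-08-26 (when the filing fee is paid), so not before 2008-09-24; 2008-10-07 is on or after that date.
Step 3 — counting 45 days from 2008-10-12 (end of the 5-day comment period, which began when the notice of appeal is served on 2008-10-07) gives a deadline of 2008-11-26; 2008-11-01 is within that limit.
Step 4 — counting 14 days from 2008-11-01 (when the record is requested) gives a deadline of 2008-11-15; done 2008-11-06 — timely.
Step 5 — must wait 14 days from 2008-11-06 (when the opening brief is filed), so not before 2008-11-20; done 2008-11-18 — 2 days too early.
The analysis stops there.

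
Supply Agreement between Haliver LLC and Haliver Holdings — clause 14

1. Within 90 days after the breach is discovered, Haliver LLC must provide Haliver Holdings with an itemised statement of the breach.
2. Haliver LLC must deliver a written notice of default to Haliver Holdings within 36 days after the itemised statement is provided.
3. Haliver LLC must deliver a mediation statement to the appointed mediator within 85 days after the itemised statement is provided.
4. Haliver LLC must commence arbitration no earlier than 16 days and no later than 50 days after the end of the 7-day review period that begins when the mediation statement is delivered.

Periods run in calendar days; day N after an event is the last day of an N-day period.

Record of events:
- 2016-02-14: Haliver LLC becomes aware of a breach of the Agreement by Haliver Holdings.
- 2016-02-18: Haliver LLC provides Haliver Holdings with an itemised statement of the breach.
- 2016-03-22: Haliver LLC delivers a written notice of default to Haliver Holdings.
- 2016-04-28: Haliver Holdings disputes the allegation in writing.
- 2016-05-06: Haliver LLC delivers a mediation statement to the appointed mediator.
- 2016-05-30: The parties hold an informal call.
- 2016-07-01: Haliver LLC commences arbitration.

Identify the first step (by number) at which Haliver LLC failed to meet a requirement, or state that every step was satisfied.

Step 1: 90 days after 2016-02-14 (when the breach is discovered) is 2016-05-14; done 2016-02-18 — timely.
Step 2: 36 days after 2016-02-18 (when the itemised statement is provided) is 2016-03-25; 2016-03-22 is within that limit.
Step 3: 85 days after 2016-02-18 (when the itemised statement is provided) is 2016-05-13; completed 2016-05-06, before the deadline.
Step 4: the window is 16–50 days after 2016-05-13 (end of the 7-day review period, which began when the mediation statement is delivered on 2016-05-06), so 2016-05-29 through 2016-07-02; 2016-07-01 falls inside that range.

None — every step was satisfied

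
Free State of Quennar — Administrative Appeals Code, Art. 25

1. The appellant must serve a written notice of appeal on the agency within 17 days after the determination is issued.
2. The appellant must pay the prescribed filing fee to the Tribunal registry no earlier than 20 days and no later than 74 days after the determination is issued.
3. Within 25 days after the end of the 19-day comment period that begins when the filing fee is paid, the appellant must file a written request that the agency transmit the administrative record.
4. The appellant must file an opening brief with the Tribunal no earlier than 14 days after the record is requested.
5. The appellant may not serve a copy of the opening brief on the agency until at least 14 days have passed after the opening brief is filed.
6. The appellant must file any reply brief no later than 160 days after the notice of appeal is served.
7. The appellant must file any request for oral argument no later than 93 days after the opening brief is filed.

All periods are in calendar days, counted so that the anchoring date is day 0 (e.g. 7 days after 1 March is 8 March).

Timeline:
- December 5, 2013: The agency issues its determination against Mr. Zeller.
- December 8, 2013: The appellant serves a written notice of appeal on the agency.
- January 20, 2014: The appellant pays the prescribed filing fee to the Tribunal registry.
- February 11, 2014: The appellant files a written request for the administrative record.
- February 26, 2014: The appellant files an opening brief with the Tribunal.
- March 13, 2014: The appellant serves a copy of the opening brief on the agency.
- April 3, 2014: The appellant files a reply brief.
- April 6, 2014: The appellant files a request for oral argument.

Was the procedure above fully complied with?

Step 1 — counting 17 days from December 5, 2013 (when the determination is issued) gives a deadline of December 22, 2013; December 8, 2013 is within that limit.
Step 2 — 20 and 74 days from December 5, 2013 (when the determination is issued) are December 25, 2013 and February 17, 2014 respectively; done January 20, 2014, which is between those dates.
Step 3 — counting 25 days from February 8, 2014 (end of the 19-day comment period, which began when the filing fee is paid on January 20, 2014) gives a deadline of March 5, 2014; completed February 11, 2014, before the deadline.
Step 4 — must wait 14 days from February 11, 2014 (when the record is requested), so not before February 25, 2014; February 26, 2014 is on or after that date.
Step 5 — must wait 14 days from February 26, 2014 (when the opening brief is filed), so not before March 12, 2014; done March 13, 2014, after the minimum wait.
Step 6 — counting 160 days from December 8, 2013 (when the notice of appeal is served) gives a deadline of May 17, 2014; completed April 3, 2014, before the deadline.
Step 7 — counting 93 days from February 26, 2014 (when the opening brief is filed) gives a deadline of May 30, 2014; done April 6, 2014 — timely.

Yes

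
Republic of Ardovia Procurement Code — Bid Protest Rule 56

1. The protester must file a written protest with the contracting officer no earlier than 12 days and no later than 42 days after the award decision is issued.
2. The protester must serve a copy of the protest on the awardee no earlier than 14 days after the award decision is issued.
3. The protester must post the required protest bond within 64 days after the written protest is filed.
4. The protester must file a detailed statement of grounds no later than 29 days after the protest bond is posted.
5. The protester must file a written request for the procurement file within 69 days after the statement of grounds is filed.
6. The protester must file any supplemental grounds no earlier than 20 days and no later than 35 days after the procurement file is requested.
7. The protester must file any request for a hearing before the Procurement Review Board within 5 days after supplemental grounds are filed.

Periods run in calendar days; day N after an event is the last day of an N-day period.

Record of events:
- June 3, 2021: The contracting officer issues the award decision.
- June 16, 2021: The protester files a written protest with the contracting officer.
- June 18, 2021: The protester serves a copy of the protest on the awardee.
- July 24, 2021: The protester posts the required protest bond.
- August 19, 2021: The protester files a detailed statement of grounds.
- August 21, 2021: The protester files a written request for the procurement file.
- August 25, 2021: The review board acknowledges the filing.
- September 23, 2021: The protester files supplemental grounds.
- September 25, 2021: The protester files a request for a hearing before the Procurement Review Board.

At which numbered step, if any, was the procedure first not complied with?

(1) the permitted window runs from June 3, 2021 + 12 = June 15, 2021 to June 3, 2021 + 42 = July 15, 2021; done June 16, 2021 — within the window.
(2) permitted from June 3, 2021 + 14 days = June 17, 2021 onward; done June 18, 2021 — permitted.
(3) due by June 16, 2021 + 64 days = August 19, 2021; completed July 24, 2021, before the deadline.
(4) due by July 24, 2021 + 29 days = August 22, 2021; done August 19, 2021 — timely.
(5) due by August 19, 2021 + 69 days = October 27, 2021; completed August 21, 2021, before the deadline.
(6) the permitted window runs from August 21, 2021 + 20 = September 10, 2021 to August 21, 2021 + 35 = September 25, 2021; done September 23, 2021 — within the window.
(7) due by September 23, 2021 + 5 days = September 28, 2021; done September 25, 2021 — timely.

None — every step was satisfied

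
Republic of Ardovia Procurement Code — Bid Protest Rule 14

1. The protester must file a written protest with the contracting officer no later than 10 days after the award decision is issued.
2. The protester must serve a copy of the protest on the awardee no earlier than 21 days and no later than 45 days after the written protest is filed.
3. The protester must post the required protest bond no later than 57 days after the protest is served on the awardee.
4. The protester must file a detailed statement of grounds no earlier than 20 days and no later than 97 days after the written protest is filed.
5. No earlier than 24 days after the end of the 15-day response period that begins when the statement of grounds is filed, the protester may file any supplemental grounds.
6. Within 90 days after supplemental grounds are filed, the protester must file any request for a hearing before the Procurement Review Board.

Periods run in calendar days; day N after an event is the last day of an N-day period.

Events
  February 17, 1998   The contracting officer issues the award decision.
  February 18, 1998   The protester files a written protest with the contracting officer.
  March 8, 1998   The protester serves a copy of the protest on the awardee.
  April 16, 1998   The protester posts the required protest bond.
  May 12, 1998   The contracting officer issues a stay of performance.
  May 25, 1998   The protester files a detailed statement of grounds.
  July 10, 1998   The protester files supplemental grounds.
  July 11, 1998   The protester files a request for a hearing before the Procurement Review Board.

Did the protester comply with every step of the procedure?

(1) due by February 17, 1998 + 10 days = February 27, 1998; February 18, 1998 is within that limit.
(2) the permitted window runs from February 18, 1998 + 21 = March 11, 1998 to February 18, 1998 + 45 = April 4, 1998; done March 8, 1998 — 3 days before the window opened.
No need to go further; step 2 was not satisfied.

No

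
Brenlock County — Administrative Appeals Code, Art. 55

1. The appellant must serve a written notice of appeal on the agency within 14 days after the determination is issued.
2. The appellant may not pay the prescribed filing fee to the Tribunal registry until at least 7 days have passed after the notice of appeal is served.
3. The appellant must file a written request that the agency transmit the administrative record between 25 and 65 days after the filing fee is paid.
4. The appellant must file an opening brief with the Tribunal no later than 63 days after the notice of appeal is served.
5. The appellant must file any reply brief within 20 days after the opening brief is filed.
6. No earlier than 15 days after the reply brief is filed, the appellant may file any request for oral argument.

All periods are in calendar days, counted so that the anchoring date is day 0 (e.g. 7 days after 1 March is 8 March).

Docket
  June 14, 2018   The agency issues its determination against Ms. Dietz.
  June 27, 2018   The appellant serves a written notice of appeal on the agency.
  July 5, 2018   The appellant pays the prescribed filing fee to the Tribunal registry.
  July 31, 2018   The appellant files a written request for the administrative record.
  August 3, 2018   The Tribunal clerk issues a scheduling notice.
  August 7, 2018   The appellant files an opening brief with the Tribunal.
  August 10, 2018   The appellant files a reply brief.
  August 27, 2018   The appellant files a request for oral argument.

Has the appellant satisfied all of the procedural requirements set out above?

Step 1 — counting 14 days from June 14, 2018 (when the determination is issued) gives a deadline of June 28, 2018; June 27, 2018 is within that limit.
Step 2 — must wait 7 days from June 27, 2018 (when the notice of appeal is served), so not before July 4, 2018; done July 5, 2018, after the minimum wait.
Step 3 — 25 and 65 days from July 5, 2018 (when the filing fee is paid) are July 30, 2018 and September 8, 2018 respectively; July 31, 2018 falls inside that range.
Step 4 — counting 63 days from June 27, 2018 (when the notice of appeal is served) gives a deadline of August 29, 2018; completed August 7, 2018, before the deadline.
Step 5 — counting 20 days from August 7, 2018 (when the opening brief is filed) gives a deadline of August 27, 2018; completed August 10, 2018, before the deadline.
Step 6 — must wait 15 days from August 10, 2018 (when the reply brief is filed), so not before August 25, 2018; done August 27, 2018, after the minimum wait.

Yes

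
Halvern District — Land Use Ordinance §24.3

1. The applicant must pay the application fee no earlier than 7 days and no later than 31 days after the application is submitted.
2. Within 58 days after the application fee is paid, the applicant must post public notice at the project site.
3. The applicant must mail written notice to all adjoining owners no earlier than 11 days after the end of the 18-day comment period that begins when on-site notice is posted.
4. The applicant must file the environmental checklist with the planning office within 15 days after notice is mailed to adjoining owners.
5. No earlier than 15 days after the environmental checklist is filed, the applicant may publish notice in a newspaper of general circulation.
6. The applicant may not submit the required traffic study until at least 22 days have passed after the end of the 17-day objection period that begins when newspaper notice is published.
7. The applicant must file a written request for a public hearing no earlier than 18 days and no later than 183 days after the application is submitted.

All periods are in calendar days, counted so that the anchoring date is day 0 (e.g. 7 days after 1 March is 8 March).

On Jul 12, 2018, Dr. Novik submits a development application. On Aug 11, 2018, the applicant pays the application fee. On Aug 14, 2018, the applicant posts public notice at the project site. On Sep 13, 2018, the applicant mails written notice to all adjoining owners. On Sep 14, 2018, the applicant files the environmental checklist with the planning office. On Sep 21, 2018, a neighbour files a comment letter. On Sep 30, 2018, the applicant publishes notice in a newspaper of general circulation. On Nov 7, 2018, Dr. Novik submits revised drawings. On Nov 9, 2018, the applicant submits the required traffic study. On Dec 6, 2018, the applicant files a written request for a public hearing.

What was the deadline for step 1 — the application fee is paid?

Step 1 runs from Jul 12, 2018, when the application is submitted. The window is 7–31 days after Jul 12, 2018; it closes on Aug 12, 2018.

Aug 12, 2018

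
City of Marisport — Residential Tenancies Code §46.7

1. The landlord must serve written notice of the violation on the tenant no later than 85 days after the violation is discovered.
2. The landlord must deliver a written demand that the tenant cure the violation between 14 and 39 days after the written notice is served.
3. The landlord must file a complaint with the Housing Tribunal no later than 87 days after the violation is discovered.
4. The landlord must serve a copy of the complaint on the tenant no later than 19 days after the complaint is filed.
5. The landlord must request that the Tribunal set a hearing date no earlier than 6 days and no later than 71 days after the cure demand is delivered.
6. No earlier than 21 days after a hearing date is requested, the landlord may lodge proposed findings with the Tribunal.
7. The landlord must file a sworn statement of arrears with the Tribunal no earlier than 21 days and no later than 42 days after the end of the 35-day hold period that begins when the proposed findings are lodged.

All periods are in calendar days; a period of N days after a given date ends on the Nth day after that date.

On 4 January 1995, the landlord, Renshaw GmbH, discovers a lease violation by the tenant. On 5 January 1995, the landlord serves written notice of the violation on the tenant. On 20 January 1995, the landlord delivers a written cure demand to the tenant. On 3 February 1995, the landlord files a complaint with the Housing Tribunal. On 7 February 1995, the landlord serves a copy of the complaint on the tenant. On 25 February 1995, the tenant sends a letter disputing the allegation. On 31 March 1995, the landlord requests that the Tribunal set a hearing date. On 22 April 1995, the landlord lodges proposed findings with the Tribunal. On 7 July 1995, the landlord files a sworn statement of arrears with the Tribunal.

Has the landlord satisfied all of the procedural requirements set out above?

Yes

Step 1 — counting 85 days from 4 January 1995 (when the violation is discovered) gives a deadline of 30 March 1995; completed 5 January 1995, before the deadline.
Step 2 — 14 and 39 days from 5 January 1995 (when the written notice is served) are 19 January 1995 and 13 February 1995 respectively; done 20 January 1995 — within the window.
Step 3 — counting 87 days from 4 January 1995 (when the violation is discovered) gives a deadline of 1 April 1995; completed 3 February 1995, before the deadline.
Step 4 — counting 19 days from 3 February 1995 (when the complaint is filed) gives a deadline of 22 February 1995; completed 7 February 1995, before the deadline.
Step 5 — 6 and 71 days from 20 January 1995 (when the cure demand is delivered) are 26 January 1995 and 1 April 1995 respectively; done 31 March 1995, which is between those dates.
Step 6 — must wait 21 days from 31 March 1995 (when a hearing date is requested), so not before 21 April 1995; done 22 April 1995 — permitted.
Step 7 — 21 and 42 days from 27 May 1995 (end of the 35-day hold period, which began when the proposed findings are lodged on 22 April 1995) are 17 June 1995 and 8 July 1995 respectively; 7 July 1995 falls inside that range.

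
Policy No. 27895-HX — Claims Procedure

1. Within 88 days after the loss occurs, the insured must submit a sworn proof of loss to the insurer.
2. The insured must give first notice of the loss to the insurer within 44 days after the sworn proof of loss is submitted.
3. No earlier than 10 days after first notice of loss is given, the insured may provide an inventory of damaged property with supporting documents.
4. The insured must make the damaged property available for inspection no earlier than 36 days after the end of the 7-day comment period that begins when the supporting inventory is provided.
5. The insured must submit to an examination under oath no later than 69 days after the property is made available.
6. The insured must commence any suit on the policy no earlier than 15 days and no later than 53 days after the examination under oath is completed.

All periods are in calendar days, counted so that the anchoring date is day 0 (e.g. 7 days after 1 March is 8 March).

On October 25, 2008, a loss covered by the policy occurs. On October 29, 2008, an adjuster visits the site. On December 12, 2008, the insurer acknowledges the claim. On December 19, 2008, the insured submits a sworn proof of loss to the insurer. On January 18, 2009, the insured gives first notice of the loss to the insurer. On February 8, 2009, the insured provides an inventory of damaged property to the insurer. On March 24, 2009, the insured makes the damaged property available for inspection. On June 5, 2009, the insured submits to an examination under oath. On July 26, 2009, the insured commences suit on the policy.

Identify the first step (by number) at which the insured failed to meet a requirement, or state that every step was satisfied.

Step 5

Step 1: 88 days after October 25, 2008 (when the loss occurs) is January 21, 2009; completed December 19, 2008, before the deadline.
Step 2: 44 days after December 19, 2008 (when the sworn proof of loss is submitted) is February 1, 2009; completed January 18, 2009, before the deadline.
Step 3: the earliest permitted date is 10 days after January 18, 2009 (when first notice of loss is given), i.e. January 28, 2009; done February 8, 2009 — permitted.
Step 4: the earliest permitted date is 36 days after February 15, 2009 (end of the 7-day comment period, which began when the supporting inventory is provided on February 8, 2009), i.e. March 23, 2009; March 24, 2009 is on or after that date.
Step 5: 69 days after March 24, 2009 (when the property is made available) is June 1, 2009; June 5, 2009 misses that deadline by 4 days.
Later steps need not be reached.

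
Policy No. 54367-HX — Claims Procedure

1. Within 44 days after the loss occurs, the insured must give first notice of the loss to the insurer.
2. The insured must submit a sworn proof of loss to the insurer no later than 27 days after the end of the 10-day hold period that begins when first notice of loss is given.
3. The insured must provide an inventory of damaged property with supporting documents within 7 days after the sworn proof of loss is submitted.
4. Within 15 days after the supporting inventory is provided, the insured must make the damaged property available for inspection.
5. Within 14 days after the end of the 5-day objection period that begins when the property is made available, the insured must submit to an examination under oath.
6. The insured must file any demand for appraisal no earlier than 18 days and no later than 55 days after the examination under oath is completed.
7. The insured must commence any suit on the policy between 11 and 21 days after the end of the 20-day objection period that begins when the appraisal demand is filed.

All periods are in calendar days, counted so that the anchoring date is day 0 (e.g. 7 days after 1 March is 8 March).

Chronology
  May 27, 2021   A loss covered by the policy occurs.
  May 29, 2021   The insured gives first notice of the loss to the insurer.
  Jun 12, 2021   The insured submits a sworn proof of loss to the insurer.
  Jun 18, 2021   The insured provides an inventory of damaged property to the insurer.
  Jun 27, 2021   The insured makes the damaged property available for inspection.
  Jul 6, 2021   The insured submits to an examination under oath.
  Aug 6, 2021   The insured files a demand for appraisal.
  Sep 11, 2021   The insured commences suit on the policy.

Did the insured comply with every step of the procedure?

Yes

Step 1 — counting 44 days from May 27, 2021 (when the loss occurs) gives a deadline of Jul 10, 2021; completed May 29, 2021, before the deadline.
Step 2 — counting 27 days from Jun 8, 2021 (end of the 10-day hold period, which began when first notice of loss is given on May 29, 2021) gives a deadline of Jul 5, 2021; completed Jun 12, 2021, before the deadline.
Step 3 — counting 7 days from Jun 12, 2021 (when the sworn proof of loss is submitted) gives a deadline of Jun 19, 2021; Jun 18, 2021 is within that limit.
Step 4 — counting 15 days from Jun 18, 2021 (when the supporting inventory is provided) gives a deadline of Jul 3, 2021; completed Jun 27, 2021, before the deadline.
Step 5 — counting 14 days from Jul 2, 2021 (end of the 5-day objection period, which began when the property is made available on Jun 27, 2021) gives a deadline of Jul 16, 2021; completed Jul 6, 2021, before the deadline.
Step 6 — 18 and 55 days from Jul 6, 2021 (when the examination under oath is completed) are Jul 24, 2021 and Aug 30, 2021 respectively; Aug 6, 2021 falls inside that range.
Step 7 — 11 and 21 days from Aug 26, 2021 (end of the 20-day objection period, which began when the appraisal demand is filed on Aug 6, 2021) are Sep 6, 2021 and Sep 16, 2021 respectively; Sep 11, 2021 falls inside that range.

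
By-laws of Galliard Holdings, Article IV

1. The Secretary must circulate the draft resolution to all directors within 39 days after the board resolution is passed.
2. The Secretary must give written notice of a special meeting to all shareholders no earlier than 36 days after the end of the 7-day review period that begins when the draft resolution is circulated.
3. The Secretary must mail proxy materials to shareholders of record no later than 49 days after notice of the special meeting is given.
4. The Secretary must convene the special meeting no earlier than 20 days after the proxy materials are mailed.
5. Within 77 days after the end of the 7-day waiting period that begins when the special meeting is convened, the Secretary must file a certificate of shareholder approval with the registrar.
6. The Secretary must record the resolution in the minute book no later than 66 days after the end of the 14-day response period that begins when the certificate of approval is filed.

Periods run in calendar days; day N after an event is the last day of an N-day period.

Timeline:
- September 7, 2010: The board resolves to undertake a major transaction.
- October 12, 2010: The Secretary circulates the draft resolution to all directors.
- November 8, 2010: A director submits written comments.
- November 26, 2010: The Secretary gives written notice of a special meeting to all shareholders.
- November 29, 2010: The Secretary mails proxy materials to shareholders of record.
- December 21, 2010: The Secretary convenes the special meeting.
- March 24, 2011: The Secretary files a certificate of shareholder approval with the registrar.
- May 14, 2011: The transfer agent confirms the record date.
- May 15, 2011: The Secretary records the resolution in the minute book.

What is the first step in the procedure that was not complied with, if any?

(1) due by September 7, 2010 + 39 days = October 16, 2010; October 12, 2010 is within that limit.
(2) permitted from October 19, 2010 + 36 days = November 24, 2010 onward; November 26, 2010 is on or after that date.
(3) due by November 26, 2010 + 49 days = January 14, 2011; completed November 29, 2010, before the deadline.
(4) permitted from November 29, 2010 + 20 days = December 19, 2010 onward; done December 21, 2010, after the minimum wait.
(5) due by December 28, 2010 + 77 days = March 15, 2011; not done until March 24, 2011, 9 days after the deadline.
The analysis stops there.

Step 5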